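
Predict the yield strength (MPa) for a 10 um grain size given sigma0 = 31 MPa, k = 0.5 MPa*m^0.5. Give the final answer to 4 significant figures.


sigma_y = sigma0 + k / sqrt(d)
d = 10 um = 1e-05 m
sigma_y = 31 + 0.5 / sqrt(1e-05)
sigma_y = 189.1 MPa


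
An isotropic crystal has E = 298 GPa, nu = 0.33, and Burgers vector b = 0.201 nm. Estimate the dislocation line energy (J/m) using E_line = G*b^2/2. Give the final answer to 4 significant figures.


Step 1: G = E / (2*(1+nu))
G = 298 / (2*(1+0.33)) = 112.03 GPa = 1.1203e+11 Pa
Step 2: E_line = G*b^2/2
b = 0.201 nm = 2.01e-10 m
E_line = 0.5 * 1.1203e+11 * (2.01e-10)^2 = 2.263e-09 J/m


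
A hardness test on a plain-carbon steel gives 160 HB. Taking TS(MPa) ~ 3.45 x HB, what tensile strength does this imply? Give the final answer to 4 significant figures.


TS (MPa) = 3.45 * HB
TS = 3.45 * 160
TS = 552 MPa


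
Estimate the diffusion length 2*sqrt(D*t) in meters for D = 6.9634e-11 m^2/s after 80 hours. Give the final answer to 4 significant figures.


t = 80 hr = 288000 s
Diffusion length = 2*sqrt(D*t)
= 2*sqrt(6.9634e-11 * 288000)
= 8.956e-03 m


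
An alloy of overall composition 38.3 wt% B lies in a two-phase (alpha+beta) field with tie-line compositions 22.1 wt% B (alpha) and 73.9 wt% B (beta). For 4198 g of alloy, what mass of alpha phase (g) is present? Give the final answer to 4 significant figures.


f_alpha = (C_beta - C0) / (C_beta - C_alpha)
f_alpha = (73.9 - 38.3) / (73.9 - 22.1) = 0.687259
m_alpha = f_alpha * m_total = 0.687259 * 4198 = 2885 g


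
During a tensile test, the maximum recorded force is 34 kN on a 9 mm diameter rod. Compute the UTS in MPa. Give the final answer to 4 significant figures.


A0 = pi*(d/2)^2 = pi*(9/2)^2 = 63.6173 mm^2
UTS = F_max / A0 = 34*1000 / 63.6173
UTS = 534.4 MPa


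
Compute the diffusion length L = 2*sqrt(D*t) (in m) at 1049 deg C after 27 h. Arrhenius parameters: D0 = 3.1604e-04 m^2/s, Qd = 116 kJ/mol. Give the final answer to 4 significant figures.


Step 1: D = D0 * exp(-Qd/(R*T))
T = 1322.15 K
D = 3.1604e-04 * exp(-116e3 / (8.314 * 1322.15)) = 8.25513e-09 m^2/s
Step 2: L = 2*sqrt(D*t)
t = 27 h = 97200 s
L = 2*sqrt(8.25513e-09 * 97200) = 0.05665 m


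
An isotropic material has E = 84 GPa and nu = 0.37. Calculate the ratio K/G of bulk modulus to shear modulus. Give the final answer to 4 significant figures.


G = E / (2*(1+nu))
G = 84 / (2*(1+0.37)) = 30.6569 GPa
K = E / (3*(1-2*nu))
K = 84 / (3*(1-2*0.37)) = 107.692 GPa
K/G = 107.692 / 30.6569 = 3.513


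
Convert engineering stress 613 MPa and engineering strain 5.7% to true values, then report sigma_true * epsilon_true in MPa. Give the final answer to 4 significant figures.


sigma_true = sigma_eng * (1 + epsilon_eng)
sigma_true = 613 * (1 + 0.057) = 647.941 MPa
epsilon_true = ln(1 + epsilon_eng)
epsilon_true = ln(1 + 0.057) = 0.0554347
sigma_true * epsilon_true = 647.941 * 0.0554347 = 35.92 MPa


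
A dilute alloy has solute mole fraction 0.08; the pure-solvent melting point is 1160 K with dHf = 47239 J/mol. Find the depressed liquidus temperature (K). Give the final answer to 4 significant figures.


dT = R*Tm^2*x / dHf
dT = 8.314 * 1160^2 * 0.08 / 47239
dT = 18.9459 K
T_new = 1160 - 18.9459 = 1141 K


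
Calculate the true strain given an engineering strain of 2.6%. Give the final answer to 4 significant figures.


epsilon_true = ln(1 + epsilon_eng)
epsilon_true = ln(1 + 0.026)
epsilon_true = 0.02567


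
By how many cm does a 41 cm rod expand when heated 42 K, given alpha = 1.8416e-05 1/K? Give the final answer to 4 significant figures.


dL = L0 * alpha * dT
dL = 41 * 1.8416e-05 * 42
dL = 0.03171 cm


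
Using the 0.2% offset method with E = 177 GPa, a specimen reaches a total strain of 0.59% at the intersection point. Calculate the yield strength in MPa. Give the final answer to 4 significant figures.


Offset strain = 0.002
Elastic strain at yield = total_strain - offset = 5.9e-03 - 0.002 = 3.9e-03
sigma_y = E * elastic_strain = 177000 * 3.9e-03
sigma_y = 690.3 MPa


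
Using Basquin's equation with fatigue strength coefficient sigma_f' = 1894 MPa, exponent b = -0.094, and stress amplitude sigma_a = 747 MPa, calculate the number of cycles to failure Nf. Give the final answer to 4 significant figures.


sigma_a = sigma_f' * (2*Nf)^b
2*Nf = (sigma_a / sigma_f')^(1/b)
2*Nf = (747 / 1894)^(1/-0.094)
2*Nf = 19884
Nf = 9942 cycles


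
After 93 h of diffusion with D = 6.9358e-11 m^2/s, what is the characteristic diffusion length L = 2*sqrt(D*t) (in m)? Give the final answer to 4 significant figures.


t = 93 hr = 334800 s
Diffusion length = 2*sqrt(D*t)
= 2*sqrt(6.9358e-11 * 334800)
= 9.638e-03 m


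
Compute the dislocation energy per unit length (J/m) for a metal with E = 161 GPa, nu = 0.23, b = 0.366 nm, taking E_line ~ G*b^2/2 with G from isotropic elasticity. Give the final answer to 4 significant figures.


Step 1: G = E / (2*(1+nu))
G = 161 / (2*(1+0.23)) = 65.4472 GPa = 6.54472e+10 Pa
Step 2: E_line = G*b^2/2
b = 0.366 nm = 3.66e-10 m
E_line = 0.5 * 6.54472e+10 * (3.66e-10)^2 = 4.384e-09 J/m


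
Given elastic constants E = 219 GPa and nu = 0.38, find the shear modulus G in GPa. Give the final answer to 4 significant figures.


G = E / (2*(1+nu))
G = 219 / (2*(1+0.38))
G = 79.35 GPa


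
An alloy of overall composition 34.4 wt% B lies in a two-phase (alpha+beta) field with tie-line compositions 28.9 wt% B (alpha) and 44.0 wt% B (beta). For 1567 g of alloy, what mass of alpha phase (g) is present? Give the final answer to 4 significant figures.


f_alpha = (C_beta - C0) / (C_beta - C_alpha)
f_alpha = (44.0 - 34.4) / (44.0 - 28.9) = 0.635762
m_alpha = f_alpha * m_total = 0.635762 * 1567 = 996.2 g


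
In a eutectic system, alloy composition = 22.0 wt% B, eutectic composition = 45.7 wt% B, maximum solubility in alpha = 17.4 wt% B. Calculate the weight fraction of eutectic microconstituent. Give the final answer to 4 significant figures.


f_primary = (C_e - C0) / (C_e - C_alpha_max)
f_primary = (45.7 - 22.0) / (45.7 - 17.4)
f_primary = 0.837456
f_eutectic = 1 - 0.837456 = 0.1625


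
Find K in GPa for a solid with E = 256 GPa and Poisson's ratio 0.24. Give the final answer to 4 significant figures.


K = E / (3*(1-2*nu))
K = 256 / (3*(1-2*0.24))
K = 164.1 GPa


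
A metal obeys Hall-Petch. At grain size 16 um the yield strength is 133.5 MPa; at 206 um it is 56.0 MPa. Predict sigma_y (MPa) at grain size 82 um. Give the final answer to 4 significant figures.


sigma_y = sigma0 + k / sqrt(d)
1/sqrt(d1) = 1/sqrt(1.6e-05) = 250;  1/sqrt(d2) = 69.6733
k = (sigma1 - sigma2) / (1/sqrt(d1) - 1/sqrt(d2)) = (133.5 - 56.0) / (250 - 69.6733) = 0.429776 MPa*m^0.5
sigma0 = sigma1 - k/sqrt(d1) = 133.5 - 0.429776*250 = 26.0561 MPa
sigma_y(d3) = 26.0561 + 0.429776 / sqrt(8.2e-05) = 73.52 MPa


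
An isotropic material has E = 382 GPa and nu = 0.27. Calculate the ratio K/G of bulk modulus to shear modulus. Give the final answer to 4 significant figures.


G = E / (2*(1+nu))
G = 382 / (2*(1+0.27)) = 150.394 GPa
K = E / (3*(1-2*nu))
K = 382 / (3*(1-2*0.27)) = 276.812 GPa
K/G = 276.812 / 150.394 = 1.841


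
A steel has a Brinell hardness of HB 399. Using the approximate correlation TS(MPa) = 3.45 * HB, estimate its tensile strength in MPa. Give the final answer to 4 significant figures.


TS (MPa) = 3.45 * HB
TS = 3.45 * 399
TS = 1377 MPa


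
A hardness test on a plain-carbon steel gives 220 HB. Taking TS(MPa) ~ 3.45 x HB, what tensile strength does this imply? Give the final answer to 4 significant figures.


TS (MPa) = 3.45 * HB
TS = 3.45 * 220
TS = 759 MPa


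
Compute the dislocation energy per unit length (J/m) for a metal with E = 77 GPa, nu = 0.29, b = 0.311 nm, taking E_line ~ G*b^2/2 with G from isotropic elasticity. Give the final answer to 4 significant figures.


Step 1: G = E / (2*(1+nu))
G = 77 / (2*(1+0.29)) = 29.845 GPa = 2.9845e+10 Pa
Step 2: E_line = G*b^2/2
b = 0.311 nm = 3.11e-10 m
E_line = 0.5 * 2.9845e+10 * (3.11e-10)^2 = 1.443e-09 J/m


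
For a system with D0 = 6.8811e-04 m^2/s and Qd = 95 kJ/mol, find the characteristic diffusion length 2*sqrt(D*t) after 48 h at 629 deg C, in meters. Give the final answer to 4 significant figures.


Step 1: D = D0 * exp(-Qd/(R*T))
T = 902.15 K
D = 6.8811e-04 * exp(-95e3 / (8.314 * 902.15)) = 2.17242e-09 m^2/s
Step 2: L = 2*sqrt(D*t)
t = 48 h = 172800 s
L = 2*sqrt(2.17242e-09 * 172800) = 0.03875 m


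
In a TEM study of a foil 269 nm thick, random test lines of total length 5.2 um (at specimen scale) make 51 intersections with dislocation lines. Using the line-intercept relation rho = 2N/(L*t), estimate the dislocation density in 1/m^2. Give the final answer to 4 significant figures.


rho = 2N / (L * t)
L = 5.2 um = 5.2e-06 m, t = 269 nm = 2.69e-07 m
rho = 2 * 51 / (5.2e-06 * 2.69e-07)
rho = 7.292e+13 1/m^2


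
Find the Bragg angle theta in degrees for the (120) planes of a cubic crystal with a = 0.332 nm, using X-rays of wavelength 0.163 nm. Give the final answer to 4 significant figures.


d = a / sqrt(h^2+k^2+l^2)
d = 0.332 / sqrt(5) = 0.148475 nm
lambda = 2*d*sin(theta)  =>  sin(theta) = lambda / (2*d)
sin(theta) = 0.163 / (2 * 0.148475) = 0.548914
theta = 33.29 deg


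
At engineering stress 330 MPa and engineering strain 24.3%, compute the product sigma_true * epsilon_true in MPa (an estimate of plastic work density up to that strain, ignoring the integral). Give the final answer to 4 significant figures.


sigma_true = sigma_eng * (1 + epsilon_eng)
sigma_true = 330 * (1 + 0.243) = 410.19 MPa
epsilon_true = ln(1 + epsilon_eng)
epsilon_true = ln(1 + 0.243) = 0.217528
sigma_true * epsilon_true = 410.19 * 0.217528 = 89.23 MPa


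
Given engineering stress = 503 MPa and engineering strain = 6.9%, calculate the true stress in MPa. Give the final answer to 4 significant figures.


sigma_true = sigma_eng * (1 + epsilon_eng)
sigma_true = 503 * (1 + 0.069)
sigma_true = 537.7 MPa


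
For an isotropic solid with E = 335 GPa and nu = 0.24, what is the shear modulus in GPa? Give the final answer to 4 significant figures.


G = E / (2*(1+nu))
G = 335 / (2*(1+0.24))
G = 135.1 GPa


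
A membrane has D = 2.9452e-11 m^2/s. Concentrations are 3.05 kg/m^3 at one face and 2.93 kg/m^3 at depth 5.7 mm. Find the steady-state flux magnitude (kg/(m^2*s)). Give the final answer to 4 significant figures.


J = -D * (dC/dx) = D * (C1 - C2) / dx
J = 2.9452e-11 * (3.05 - 2.93) / 5.7e-03
J = 6.2e-10 kg/(m^2*s)


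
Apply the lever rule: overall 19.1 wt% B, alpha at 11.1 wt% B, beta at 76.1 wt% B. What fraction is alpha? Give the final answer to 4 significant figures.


f_alpha = (C_beta - C0) / (C_beta - C_alpha)
f_alpha = (76.1 - 19.1) / (76.1 - 11.1)
f_alpha = 0.8769


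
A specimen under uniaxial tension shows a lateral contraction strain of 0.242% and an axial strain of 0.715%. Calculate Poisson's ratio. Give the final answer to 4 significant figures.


nu = -epsilon_lat / epsilon_axial
Lateral strain is contraction (negative), so using magnitudes:
nu = 0.242 / 0.715
nu = 0.3385


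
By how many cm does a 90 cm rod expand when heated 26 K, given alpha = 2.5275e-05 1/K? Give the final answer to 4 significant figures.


dL = L0 * alpha * dT
dL = 90 * 2.5275e-05 * 26
dL = 0.05914 cm


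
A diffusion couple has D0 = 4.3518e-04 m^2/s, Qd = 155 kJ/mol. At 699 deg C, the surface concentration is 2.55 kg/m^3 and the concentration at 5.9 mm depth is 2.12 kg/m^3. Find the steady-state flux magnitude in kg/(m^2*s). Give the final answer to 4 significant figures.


Step 1: D = D0 * exp(-Qd/(R*T))
T = 699 + 273.15 = 972.15 K
D = 4.3518e-04 * exp(-155e3 / (8.314 * 972.15)) = 2.042e-12 m^2/s
Step 2: J = D * (C1 - C2) / dx
J = 2.042e-12 * (2.55 - 2.12) / 5.9e-03
J = 1.488e-10 kg/(m^2*s)


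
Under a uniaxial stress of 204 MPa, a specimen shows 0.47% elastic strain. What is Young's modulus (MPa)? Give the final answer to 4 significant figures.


E = sigma / epsilon
epsilon = 0.47% = 4.7e-03
E = 204 / 4.7e-03
E = 43400 MPa


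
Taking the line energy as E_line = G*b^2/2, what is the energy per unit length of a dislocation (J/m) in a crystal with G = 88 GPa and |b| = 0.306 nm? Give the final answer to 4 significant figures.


E = G*b^2/2
b = 0.306 nm = 3.06e-10 m
G = 88 GPa = 8.8e+10 Pa
E = 0.5 * 8.8e+10 * (3.06e-10)^2
E = 4.12e-09 J/m


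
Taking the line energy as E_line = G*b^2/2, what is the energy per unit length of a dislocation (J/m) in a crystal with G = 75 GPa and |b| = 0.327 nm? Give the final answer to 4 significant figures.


E = G*b^2/2
b = 0.327 nm = 3.27e-10 m
G = 75 GPa = 7.5e+10 Pa
E = 0.5 * 7.5e+10 * (3.27e-10)^2
E = 4.01e-09 J/m


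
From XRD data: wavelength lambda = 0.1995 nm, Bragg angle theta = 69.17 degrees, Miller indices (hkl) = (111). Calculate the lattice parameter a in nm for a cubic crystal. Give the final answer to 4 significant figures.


d = lambda / (2*sin(theta))
d = 0.1995 / (2*sin(69.17 deg))
d = 0.106726 nm
a = d * sqrt(h^2+k^2+l^2) = 0.106726 * sqrt(3)
a = 0.1849 nm


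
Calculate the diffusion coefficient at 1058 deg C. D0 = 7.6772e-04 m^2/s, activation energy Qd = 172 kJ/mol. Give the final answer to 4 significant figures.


D = D0 * exp(-Qd / (R*T))
T = 1331.15 K
D = 7.6772e-04 * exp(-172e3 / (8.314 * 1331.15))
D = 1.367e-10 m^2/s


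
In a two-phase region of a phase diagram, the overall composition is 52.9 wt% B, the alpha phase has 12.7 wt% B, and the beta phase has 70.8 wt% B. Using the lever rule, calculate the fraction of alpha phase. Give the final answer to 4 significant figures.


f_alpha = (C_beta - C0) / (C_beta - C_alpha)
f_alpha = (70.8 - 52.9) / (70.8 - 12.7)
f_alpha = 0.3081


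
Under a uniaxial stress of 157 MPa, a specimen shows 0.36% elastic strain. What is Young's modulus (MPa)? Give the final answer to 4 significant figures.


E = sigma / epsilon
epsilon = 0.36% = 3.6e-03
E = 157 / 3.6e-03
E = 43610 MPa


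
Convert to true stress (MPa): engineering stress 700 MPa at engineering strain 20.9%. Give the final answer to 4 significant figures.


sigma_true = sigma_eng * (1 + epsilon_eng)
sigma_true = 700 * (1 + 0.209)
sigma_true = 846.3 MPa


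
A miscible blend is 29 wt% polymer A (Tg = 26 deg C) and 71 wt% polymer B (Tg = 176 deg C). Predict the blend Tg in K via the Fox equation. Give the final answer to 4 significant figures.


1/Tg = w1/Tg1 + w2/Tg2 (in Kelvin)
Tg1 = 299.15 K, Tg2 = 449.15 K
1/Tg = 0.29/299.15 + 0.71/449.15
Tg = 392.1 K


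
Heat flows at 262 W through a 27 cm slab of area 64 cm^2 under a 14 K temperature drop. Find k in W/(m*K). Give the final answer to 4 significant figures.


k = Q*L / (A*dT)
L = 0.27 m, A = 6.4e-03 m^2
k = 262 * 0.27 / (6.4e-03 * 14)
k = 789.5 W/(m*K)


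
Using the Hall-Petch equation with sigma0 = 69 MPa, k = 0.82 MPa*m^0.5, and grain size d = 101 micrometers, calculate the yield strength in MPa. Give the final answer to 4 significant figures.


sigma_y = sigma0 + k / sqrt(d)
d = 101 um = 1.01e-04 m
sigma_y = 69 + 0.82 / sqrt(1.01e-04)
sigma_y = 150.6 MPa


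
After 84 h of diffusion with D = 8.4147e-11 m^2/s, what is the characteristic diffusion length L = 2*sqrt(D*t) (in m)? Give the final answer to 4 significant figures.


t = 84 hr = 302400 s
Diffusion length = 2*sqrt(D*t)
= 2*sqrt(8.4147e-11 * 302400)
= 0.01009 m


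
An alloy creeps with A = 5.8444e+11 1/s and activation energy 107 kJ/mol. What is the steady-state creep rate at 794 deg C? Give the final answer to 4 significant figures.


rate = A * exp(-Q / (R*T))
T = 794 + 273.15 = 1067.15 K
rate = 5.8444e+11 * exp(-107e3 / (8.314 * 1067.15))
rate = 3.382e+06 1/s


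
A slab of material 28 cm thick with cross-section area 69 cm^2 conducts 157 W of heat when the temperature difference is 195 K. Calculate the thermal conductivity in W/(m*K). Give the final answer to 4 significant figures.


k = Q*L / (A*dT)
L = 0.28 m, A = 6.9e-03 m^2
k = 157 * 0.28 / (6.9e-03 * 195)
k = 32.67 W/(m*K)


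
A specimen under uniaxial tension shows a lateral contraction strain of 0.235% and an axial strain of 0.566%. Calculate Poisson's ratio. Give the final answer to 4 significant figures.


nu = -epsilon_lat / epsilon_axial
Lateral strain is contraction (negative), so using magnitudes:
nu = 0.235 / 0.566
nu = 0.4152


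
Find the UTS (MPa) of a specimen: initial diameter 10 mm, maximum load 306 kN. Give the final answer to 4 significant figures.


A0 = pi*(d/2)^2 = pi*(10/2)^2 = 78.5398 mm^2
UTS = F_max / A0 = 306*1000 / 78.5398
UTS = 3896 MPa


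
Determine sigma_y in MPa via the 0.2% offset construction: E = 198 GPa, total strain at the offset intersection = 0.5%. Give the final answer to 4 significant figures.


Offset strain = 0.002
Elastic strain at yield = total_strain - offset = 5e-03 - 0.002 = 3e-03
sigma_y = E * elastic_strain = 198000 * 3e-03
sigma_y = 594 MPa


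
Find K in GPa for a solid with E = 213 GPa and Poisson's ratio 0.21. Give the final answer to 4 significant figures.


K = E / (3*(1-2*nu))
K = 213 / (3*(1-2*0.21))
K = 122.4 GPa


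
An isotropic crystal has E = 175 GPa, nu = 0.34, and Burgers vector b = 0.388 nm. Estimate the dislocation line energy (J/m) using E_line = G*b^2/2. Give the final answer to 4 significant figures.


Step 1: G = E / (2*(1+nu))
G = 175 / (2*(1+0.34)) = 65.2985 GPa = 6.52985e+10 Pa
Step 2: E_line = G*b^2/2
b = 0.388 nm = 3.88e-10 m
E_line = 0.5 * 6.52985e+10 * (3.88e-10)^2 = 4.915e-09 J/m


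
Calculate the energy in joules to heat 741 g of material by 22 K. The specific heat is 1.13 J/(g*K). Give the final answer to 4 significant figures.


Q = m * cp * dT
Q = 741 * 1.13 * 22
Q = 18420 J


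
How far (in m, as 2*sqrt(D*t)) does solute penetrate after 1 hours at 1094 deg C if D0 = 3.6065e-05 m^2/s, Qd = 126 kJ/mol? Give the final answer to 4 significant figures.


Step 1: D = D0 * exp(-Qd/(R*T))
T = 1367.15 K
D = 3.6065e-05 * exp(-126e3 / (8.314 * 1367.15)) = 5.53141e-10 m^2/s
Step 2: L = 2*sqrt(D*t)
t = 1 h = 3600 s
L = 2*sqrt(5.53141e-10 * 3600) = 2.822e-03 m


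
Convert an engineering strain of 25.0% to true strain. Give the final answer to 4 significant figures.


epsilon_true = ln(1 + epsilon_eng)
epsilon_true = ln(1 + 0.25)
epsilon_true = 0.2231


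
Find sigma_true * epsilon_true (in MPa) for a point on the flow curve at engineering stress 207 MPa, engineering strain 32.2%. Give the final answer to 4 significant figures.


sigma_true = sigma_eng * (1 + epsilon_eng)
sigma_true = 207 * (1 + 0.322) = 273.654 MPa
epsilon_true = ln(1 + epsilon_eng)
epsilon_true = ln(1 + 0.322) = 0.279146
sigma_true * epsilon_true = 273.654 * 0.279146 = 76.39 MPa


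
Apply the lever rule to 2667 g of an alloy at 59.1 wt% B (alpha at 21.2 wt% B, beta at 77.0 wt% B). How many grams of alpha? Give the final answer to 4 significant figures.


f_alpha = (C_beta - C0) / (C_beta - C_alpha)
f_alpha = (77.0 - 59.1) / (77.0 - 21.2) = 0.320789
m_alpha = f_alpha * m_total = 0.320789 * 2667 = 855.5 g


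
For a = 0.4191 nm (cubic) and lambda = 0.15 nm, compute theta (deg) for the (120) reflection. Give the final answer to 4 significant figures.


d = a / sqrt(h^2+k^2+l^2)
d = 0.4191 / sqrt(5) = 0.187427 nm
lambda = 2*d*sin(theta)  =>  sin(theta) = lambda / (2*d)
sin(theta) = 0.15 / (2 * 0.187427) = 0.400155
theta = 23.59 deg


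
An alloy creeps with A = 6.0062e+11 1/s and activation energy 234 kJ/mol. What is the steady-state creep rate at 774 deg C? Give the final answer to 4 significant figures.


rate = A * exp(-Q / (R*T))
T = 774 + 273.15 = 1047.15 K
rate = 6.0062e+11 * exp(-234e3 / (8.314 * 1047.15))
rate = 1.275 1/s


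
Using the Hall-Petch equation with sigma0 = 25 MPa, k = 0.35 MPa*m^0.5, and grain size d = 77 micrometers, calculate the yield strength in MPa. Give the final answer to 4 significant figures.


sigma_y = sigma0 + k / sqrt(d)
d = 77 um = 7.7e-05 m
sigma_y = 25 + 0.35 / sqrt(7.7e-05)
sigma_y = 64.89 MPa


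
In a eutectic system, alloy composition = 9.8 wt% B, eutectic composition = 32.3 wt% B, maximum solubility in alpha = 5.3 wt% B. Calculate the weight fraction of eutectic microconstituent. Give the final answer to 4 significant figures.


f_primary = (C_e - C0) / (C_e - C_alpha_max)
f_primary = (32.3 - 9.8) / (32.3 - 5.3)
f_primary = 0.833333
f_eutectic = 1 - 0.833333 = 0.1667


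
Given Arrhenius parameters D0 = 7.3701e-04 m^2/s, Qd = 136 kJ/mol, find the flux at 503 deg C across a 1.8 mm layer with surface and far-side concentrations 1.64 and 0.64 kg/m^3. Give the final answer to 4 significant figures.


Step 1: D = D0 * exp(-Qd/(R*T))
T = 503 + 273.15 = 776.15 K
D = 7.3701e-04 * exp(-136e3 / (8.314 * 776.15)) = 5.18069e-13 m^2/s
Step 2: J = D * (C1 - C2) / dx
J = 5.18069e-13 * (1.64 - 0.64) / 1.8e-03
J = 2.878e-10 kg/(m^2*s)


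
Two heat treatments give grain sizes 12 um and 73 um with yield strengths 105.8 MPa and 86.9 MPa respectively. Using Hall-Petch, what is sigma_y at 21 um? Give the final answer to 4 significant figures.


sigma_y = sigma0 + k / sqrt(d)
1/sqrt(d1) = 1/sqrt(1.2e-05) = 288.675;  1/sqrt(d2) = 117.041
k = (sigma1 - sigma2) / (1/sqrt(d1) - 1/sqrt(d2)) = (105.8 - 86.9) / (288.675 - 117.041) = 0.110118 MPa*m^0.5
sigma0 = sigma1 - k/sqrt(d1) = 105.8 - 0.110118*288.675 = 74.0117 MPa
sigma_y(d3) = 74.0117 + 0.110118 / sqrt(2.1e-05) = 98.04 MPa


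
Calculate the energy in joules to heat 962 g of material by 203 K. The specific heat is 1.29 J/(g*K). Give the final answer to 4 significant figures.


Q = m * cp * dT
Q = 962 * 1.29 * 203
Q = 251900 J


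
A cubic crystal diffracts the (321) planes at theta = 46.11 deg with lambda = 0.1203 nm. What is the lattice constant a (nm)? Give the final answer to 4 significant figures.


d = lambda / (2*sin(theta))
d = 0.1203 / (2*sin(46.11 deg))
d = 0.0834638 nm
a = d * sqrt(h^2+k^2+l^2) = 0.0834638 * sqrt(14)
a = 0.3123 nm


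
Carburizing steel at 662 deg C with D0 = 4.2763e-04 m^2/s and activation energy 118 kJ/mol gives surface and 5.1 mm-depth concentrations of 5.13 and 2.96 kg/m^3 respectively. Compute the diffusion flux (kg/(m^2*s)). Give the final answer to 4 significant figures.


Step 1: D = D0 * exp(-Qd/(R*T))
T = 662 + 273.15 = 935.15 K
D = 4.2763e-04 * exp(-118e3 / (8.314 * 935.15)) = 1.09574e-10 m^2/s
Step 2: J = D * (C1 - C2) / dx
J = 1.09574e-10 * (5.13 - 2.96) / 5.1e-03
J = 4.662e-08 kg/(m^2*s)


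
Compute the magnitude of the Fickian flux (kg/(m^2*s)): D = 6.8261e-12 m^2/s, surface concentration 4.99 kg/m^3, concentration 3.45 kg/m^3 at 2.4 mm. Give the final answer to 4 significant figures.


J = -D * (dC/dx) = D * (C1 - C2) / dx
J = 6.8261e-12 * (4.99 - 3.45) / 2.4e-03
J = 4.38e-09 kg/(m^2*s)


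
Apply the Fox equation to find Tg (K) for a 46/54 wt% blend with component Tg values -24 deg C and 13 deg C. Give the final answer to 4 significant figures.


1/Tg = w1/Tg1 + w2/Tg2 (in Kelvin)
Tg1 = 249.15 K, Tg2 = 286.15 K
1/Tg = 0.46/249.15 + 0.54/286.15
Tg = 267.9 K


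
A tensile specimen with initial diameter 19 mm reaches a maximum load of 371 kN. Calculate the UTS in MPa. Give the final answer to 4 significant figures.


A0 = pi*(d/2)^2 = pi*(19/2)^2 = 283.529 mm^2
UTS = F_max / A0 = 371*1000 / 283.529
UTS = 1309 MPa


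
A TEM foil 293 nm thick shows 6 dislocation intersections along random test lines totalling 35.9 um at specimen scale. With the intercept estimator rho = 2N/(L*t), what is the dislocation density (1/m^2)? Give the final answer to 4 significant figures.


rho = 2N / (L * t)
L = 35.9 um = 3.59e-05 m, t = 293 nm = 2.93e-07 m
rho = 2 * 6 / (3.59e-05 * 2.93e-07)
rho = 1.141e+12 1/m^2


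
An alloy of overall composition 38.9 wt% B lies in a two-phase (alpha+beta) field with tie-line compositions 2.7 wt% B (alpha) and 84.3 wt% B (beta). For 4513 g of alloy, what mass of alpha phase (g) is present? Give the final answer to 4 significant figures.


f_alpha = (C_beta - C0) / (C_beta - C_alpha)
f_alpha = (84.3 - 38.9) / (84.3 - 2.7) = 0.556373
m_alpha = f_alpha * m_total = 0.556373 * 4513 = 2511 g


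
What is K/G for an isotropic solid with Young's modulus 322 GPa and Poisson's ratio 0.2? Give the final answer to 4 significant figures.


G = E / (2*(1+nu))
G = 322 / (2*(1+0.2)) = 134.167 GPa
K = E / (3*(1-2*nu))
K = 322 / (3*(1-2*0.2)) = 178.889 GPa
K/G = 178.889 / 134.167 = 1.333


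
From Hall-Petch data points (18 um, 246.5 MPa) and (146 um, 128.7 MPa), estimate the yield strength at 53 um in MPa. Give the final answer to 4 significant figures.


sigma_y = sigma0 + k / sqrt(d)
1/sqrt(d1) = 1/sqrt(1.8e-05) = 235.702;  1/sqrt(d2) = 82.7606
k = (sigma1 - sigma2) / (1/sqrt(d1) - 1/sqrt(d2)) = (246.5 - 128.7) / (235.702 - 82.7606) = 0.770228 MPa*m^0.5
sigma0 = sigma1 - k/sqrt(d1) = 246.5 - 0.770228*235.702 = 64.9555 MPa
sigma_y(d3) = 64.9555 + 0.770228 / sqrt(5.3e-05) = 170.8 MPa


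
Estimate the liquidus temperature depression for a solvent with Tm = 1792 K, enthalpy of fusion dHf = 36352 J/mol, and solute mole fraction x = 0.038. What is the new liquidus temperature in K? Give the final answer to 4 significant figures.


dT = R*Tm^2*x / dHf
dT = 8.314 * 1792^2 * 0.038 / 36352
dT = 27.9088 K
T_new = 1792 - 27.9088 = 1764 K


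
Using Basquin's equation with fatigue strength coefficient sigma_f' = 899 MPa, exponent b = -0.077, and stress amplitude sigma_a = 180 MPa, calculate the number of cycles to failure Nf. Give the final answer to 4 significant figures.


sigma_a = sigma_f' * (2*Nf)^b
2*Nf = (sigma_a / sigma_f')^(1/b)
2*Nf = (180 / 899)^(1/-0.077)
2*Nf = 1.17832e+09
Nf = 5.892e+08 cycles


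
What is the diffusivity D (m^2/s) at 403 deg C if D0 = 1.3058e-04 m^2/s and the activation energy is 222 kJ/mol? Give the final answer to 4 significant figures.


D = D0 * exp(-Qd / (R*T))
T = 676.15 K
D = 1.3058e-04 * exp(-222e3 / (8.314 * 676.15))
D = 9.227e-22 m^2/s


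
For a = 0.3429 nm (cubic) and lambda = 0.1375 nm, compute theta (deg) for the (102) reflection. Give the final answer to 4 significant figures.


d = a / sqrt(h^2+k^2+l^2)
d = 0.3429 / sqrt(5) = 0.15335 nm
lambda = 2*d*sin(theta)  =>  sin(theta) = lambda / (2*d)
sin(theta) = 0.1375 / (2 * 0.15335) = 0.448322
theta = 26.64 deg


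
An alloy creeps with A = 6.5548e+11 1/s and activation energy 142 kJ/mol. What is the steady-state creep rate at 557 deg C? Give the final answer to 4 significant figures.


rate = A * exp(-Q / (R*T))
T = 557 + 273.15 = 830.15 K
rate = 6.5548e+11 * exp(-142e3 / (8.314 * 830.15))
rate = 760.9 1/s


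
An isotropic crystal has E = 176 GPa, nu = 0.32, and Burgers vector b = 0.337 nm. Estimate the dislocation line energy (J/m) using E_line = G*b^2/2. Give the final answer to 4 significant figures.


Step 1: G = E / (2*(1+nu))
G = 176 / (2*(1+0.32)) = 66.6667 GPa = 6.66667e+10 Pa
Step 2: E_line = G*b^2/2
b = 0.337 nm = 3.37e-10 m
E_line = 0.5 * 6.66667e+10 * (3.37e-10)^2 = 3.786e-09 J/m


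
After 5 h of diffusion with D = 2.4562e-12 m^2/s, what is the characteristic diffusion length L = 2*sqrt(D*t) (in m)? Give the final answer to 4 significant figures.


t = 5 hr = 18000 s
Diffusion length = 2*sqrt(D*t)
= 2*sqrt(2.4562e-12 * 18000)
= 4.205e-04 m


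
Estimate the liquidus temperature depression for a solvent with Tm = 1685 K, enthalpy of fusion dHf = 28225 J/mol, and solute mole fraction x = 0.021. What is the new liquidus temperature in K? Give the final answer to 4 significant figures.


dT = R*Tm^2*x / dHf
dT = 8.314 * 1685^2 * 0.021 / 28225
dT = 17.5629 K
T_new = 1685 - 17.5629 = 1667 K


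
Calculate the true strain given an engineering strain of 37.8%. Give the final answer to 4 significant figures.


epsilon_true = ln(1 + epsilon_eng)
epsilon_true = ln(1 + 0.378)
epsilon_true = 0.3206


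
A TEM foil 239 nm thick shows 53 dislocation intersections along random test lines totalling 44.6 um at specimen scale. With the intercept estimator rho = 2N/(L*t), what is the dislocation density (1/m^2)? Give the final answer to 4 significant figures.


rho = 2N / (L * t)
L = 44.6 um = 4.46e-05 m, t = 239 nm = 2.39e-07 m
rho = 2 * 53 / (4.46e-05 * 2.39e-07)
rho = 9.944e+12 1/m^2


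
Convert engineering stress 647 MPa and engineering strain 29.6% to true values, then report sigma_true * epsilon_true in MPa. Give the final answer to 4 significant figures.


sigma_true = sigma_eng * (1 + epsilon_eng)
sigma_true = 647 * (1 + 0.296) = 838.512 MPa
epsilon_true = ln(1 + epsilon_eng)
epsilon_true = ln(1 + 0.296) = 0.259283
sigma_true * epsilon_true = 838.512 * 0.259283 = 217.4 MPa


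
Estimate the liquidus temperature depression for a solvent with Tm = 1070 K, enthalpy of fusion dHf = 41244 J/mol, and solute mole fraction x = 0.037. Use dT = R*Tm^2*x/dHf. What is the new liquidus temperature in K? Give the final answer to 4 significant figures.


dT = R*Tm^2*x / dHf
dT = 8.314 * 1070^2 * 0.037 / 41244
dT = 8.53923 K
T_new = 1070 - 8.53923 = 1061 K


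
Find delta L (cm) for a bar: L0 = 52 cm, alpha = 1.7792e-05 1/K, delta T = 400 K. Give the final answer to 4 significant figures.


dL = L0 * alpha * dT
dL = 52 * 1.7792e-05 * 400
dL = 0.3701 cm


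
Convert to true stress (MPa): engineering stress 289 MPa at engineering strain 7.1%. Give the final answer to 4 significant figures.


sigma_true = sigma_eng * (1 + epsilon_eng)
sigma_true = 289 * (1 + 0.071)
sigma_true = 309.5 MPa


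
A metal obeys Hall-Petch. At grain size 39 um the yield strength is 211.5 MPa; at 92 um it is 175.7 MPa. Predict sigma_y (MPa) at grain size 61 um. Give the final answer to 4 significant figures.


sigma_y = sigma0 + k / sqrt(d)
1/sqrt(d1) = 1/sqrt(3.9e-05) = 160.128;  1/sqrt(d2) = 104.257
k = (sigma1 - sigma2) / (1/sqrt(d1) - 1/sqrt(d2)) = (211.5 - 175.7) / (160.128 - 104.257) = 0.640762 MPa*m^0.5
sigma0 = sigma1 - k/sqrt(d1) = 211.5 - 0.640762*160.128 = 108.896 MPa
sigma_y(d3) = 108.896 + 0.640762 / sqrt(6.1e-05) = 190.9 MPa


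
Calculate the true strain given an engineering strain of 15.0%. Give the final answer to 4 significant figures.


epsilon_true = ln(1 + epsilon_eng)
epsilon_true = ln(1 + 0.15)
epsilon_true = 0.1398


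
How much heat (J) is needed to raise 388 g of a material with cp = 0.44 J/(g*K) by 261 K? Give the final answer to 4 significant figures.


Q = m * cp * dT
Q = 388 * 0.44 * 261
Q = 44560 J


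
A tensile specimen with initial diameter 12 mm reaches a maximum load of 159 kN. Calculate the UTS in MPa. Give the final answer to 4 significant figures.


A0 = pi*(d/2)^2 = pi*(12/2)^2 = 113.097 mm^2
UTS = F_max / A0 = 159*1000 / 113.097
UTS = 1406 MPa


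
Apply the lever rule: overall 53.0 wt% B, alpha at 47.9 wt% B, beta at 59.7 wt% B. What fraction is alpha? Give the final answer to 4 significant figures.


f_alpha = (C_beta - C0) / (C_beta - C_alpha)
f_alpha = (59.7 - 53.0) / (59.7 - 47.9)
f_alpha = 0.5678


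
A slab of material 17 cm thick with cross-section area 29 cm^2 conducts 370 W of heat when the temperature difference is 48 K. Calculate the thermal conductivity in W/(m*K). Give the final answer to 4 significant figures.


k = Q*L / (A*dT)
L = 0.17 m, A = 2.9e-03 m^2
k = 370 * 0.17 / (2.9e-03 * 48)
k = 451.9 W/(m*K)


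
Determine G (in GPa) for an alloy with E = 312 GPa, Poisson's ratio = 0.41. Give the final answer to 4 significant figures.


G = E / (2*(1+nu))
G = 312 / (2*(1+0.41))
G = 110.6 GPa


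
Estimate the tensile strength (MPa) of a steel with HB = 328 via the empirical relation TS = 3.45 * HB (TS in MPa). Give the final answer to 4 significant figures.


TS (MPa) = 3.45 * HB
TS = 3.45 * 328
TS = 1132 MPa


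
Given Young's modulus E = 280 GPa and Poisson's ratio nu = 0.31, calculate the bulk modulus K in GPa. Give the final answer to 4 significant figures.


K = E / (3*(1-2*nu))
K = 280 / (3*(1-2*0.31))
K = 245.6 GPa


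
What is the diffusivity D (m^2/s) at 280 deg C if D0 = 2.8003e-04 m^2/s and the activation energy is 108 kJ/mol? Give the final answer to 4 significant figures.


D = D0 * exp(-Qd / (R*T))
T = 553.15 K
D = 2.8003e-04 * exp(-108e3 / (8.314 * 553.15))
D = 1.771e-14 m^2/s


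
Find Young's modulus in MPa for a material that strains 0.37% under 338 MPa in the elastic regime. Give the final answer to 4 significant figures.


E = sigma / epsilon
epsilon = 0.37% = 3.7e-03
E = 338 / 3.7e-03
E = 91350 MPa


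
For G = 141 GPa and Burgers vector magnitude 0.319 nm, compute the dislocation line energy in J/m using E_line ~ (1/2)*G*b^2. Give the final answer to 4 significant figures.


E = G*b^2/2
b = 0.319 nm = 3.19e-10 m
G = 141 GPa = 1.41e+11 Pa
E = 0.5 * 1.41e+11 * (3.19e-10)^2
E = 7.174e-09 J/m


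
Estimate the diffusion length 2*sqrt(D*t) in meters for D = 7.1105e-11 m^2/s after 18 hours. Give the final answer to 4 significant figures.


t = 18 hr = 64800 s
Diffusion length = 2*sqrt(D*t)
= 2*sqrt(7.1105e-11 * 64800)
= 4.293e-03 m


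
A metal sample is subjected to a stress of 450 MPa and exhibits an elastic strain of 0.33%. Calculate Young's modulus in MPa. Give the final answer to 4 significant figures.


E = sigma / epsilon
epsilon = 0.33% = 3.3e-03
E = 450 / 3.3e-03
E = 136400 MPa


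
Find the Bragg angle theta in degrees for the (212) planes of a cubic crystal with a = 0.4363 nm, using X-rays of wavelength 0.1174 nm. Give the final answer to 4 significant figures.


d = a / sqrt(h^2+k^2+l^2)
d = 0.4363 / sqrt(9) = 0.145433 nm
lambda = 2*d*sin(theta)  =>  sin(theta) = lambda / (2*d)
sin(theta) = 0.1174 / (2 * 0.145433) = 0.403621
theta = 23.8 deg


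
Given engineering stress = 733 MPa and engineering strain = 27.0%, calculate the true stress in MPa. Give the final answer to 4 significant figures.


sigma_true = sigma_eng * (1 + epsilon_eng)
sigma_true = 733 * (1 + 0.27)
sigma_true = 930.9 MPa


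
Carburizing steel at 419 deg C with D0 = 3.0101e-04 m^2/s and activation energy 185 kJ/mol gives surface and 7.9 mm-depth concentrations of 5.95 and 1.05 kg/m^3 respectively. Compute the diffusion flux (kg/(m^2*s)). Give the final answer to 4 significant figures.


Step 1: D = D0 * exp(-Qd/(R*T))
T = 419 + 273.15 = 692.15 K
D = 3.0101e-04 * exp(-185e3 / (8.314 * 692.15)) = 3.28579e-18 m^2/s
Step 2: J = D * (C1 - C2) / dx
J = 3.28579e-18 * (5.95 - 1.05) / 7.9e-03
J = 2.038e-15 kg/(m^2*s)


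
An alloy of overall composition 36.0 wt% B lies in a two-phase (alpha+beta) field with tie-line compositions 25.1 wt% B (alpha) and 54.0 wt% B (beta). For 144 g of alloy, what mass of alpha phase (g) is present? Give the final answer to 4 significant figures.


f_alpha = (C_beta - C0) / (C_beta - C_alpha)
f_alpha = (54.0 - 36.0) / (54.0 - 25.1) = 0.622837
m_alpha = f_alpha * m_total = 0.622837 * 144 = 89.69 g


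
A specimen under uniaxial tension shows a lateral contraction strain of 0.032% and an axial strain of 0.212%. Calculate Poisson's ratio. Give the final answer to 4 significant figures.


nu = -epsilon_lat / epsilon_axial
Lateral strain is contraction (negative), so using magnitudes:
nu = 0.032 / 0.212
nu = 0.1509


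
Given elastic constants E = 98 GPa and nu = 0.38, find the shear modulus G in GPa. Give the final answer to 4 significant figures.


G = E / (2*(1+nu))
G = 98 / (2*(1+0.38))
G = 35.51 GPa


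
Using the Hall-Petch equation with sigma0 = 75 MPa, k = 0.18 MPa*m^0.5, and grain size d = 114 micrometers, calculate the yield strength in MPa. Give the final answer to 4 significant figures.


sigma_y = sigma0 + k / sqrt(d)
d = 114 um = 1.14e-04 m
sigma_y = 75 + 0.18 / sqrt(1.14e-04)
sigma_y = 91.86 MPa


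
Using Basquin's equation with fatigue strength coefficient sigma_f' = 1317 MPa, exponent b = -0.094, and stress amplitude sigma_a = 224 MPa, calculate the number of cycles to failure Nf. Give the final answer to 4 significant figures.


sigma_a = sigma_f' * (2*Nf)^b
2*Nf = (sigma_a / sigma_f')^(1/b)
2*Nf = (224 / 1317)^(1/-0.094)
2*Nf = 1.52913e+08
Nf = 7.646e+07 cycles


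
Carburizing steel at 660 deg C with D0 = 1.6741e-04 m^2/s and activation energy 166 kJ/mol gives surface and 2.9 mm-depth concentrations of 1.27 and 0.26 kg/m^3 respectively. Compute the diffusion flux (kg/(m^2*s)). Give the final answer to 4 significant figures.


Step 1: D = D0 * exp(-Qd/(R*T))
T = 660 + 273.15 = 933.15 K
D = 1.6741e-04 * exp(-166e3 / (8.314 * 933.15)) = 8.53722e-14 m^2/s
Step 2: J = D * (C1 - C2) / dx
J = 8.53722e-14 * (1.27 - 0.26) / 2.9e-03
J = 2.973e-11 kg/(m^2*s)


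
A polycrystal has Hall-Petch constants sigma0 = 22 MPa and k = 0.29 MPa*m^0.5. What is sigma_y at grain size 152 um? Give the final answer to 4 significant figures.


sigma_y = sigma0 + k / sqrt(d)
d = 152 um = 1.52e-04 m
sigma_y = 22 + 0.29 / sqrt(1.52e-04)
sigma_y = 45.52 MPa


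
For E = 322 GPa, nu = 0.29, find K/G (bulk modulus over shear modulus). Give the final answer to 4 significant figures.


G = E / (2*(1+nu))
G = 322 / (2*(1+0.29)) = 124.806 GPa
K = E / (3*(1-2*nu))
K = 322 / (3*(1-2*0.29)) = 255.556 GPa
K/G = 255.556 / 124.806 = 2.048


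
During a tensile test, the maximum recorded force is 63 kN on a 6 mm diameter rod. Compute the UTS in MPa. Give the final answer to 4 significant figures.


A0 = pi*(d/2)^2 = pi*(6/2)^2 = 28.2743 mm^2
UTS = F_max / A0 = 63*1000 / 28.2743
UTS = 2228 MPa


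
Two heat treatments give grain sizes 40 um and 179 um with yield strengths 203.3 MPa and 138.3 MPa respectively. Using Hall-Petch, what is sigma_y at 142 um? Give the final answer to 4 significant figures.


sigma_y = sigma0 + k / sqrt(d)
1/sqrt(d1) = 1/sqrt(4e-05) = 158.114;  1/sqrt(d2) = 74.7435
k = (sigma1 - sigma2) / (1/sqrt(d1) - 1/sqrt(d2)) = (203.3 - 138.3) / (158.114 - 74.7435) = 0.779653 MPa*m^0.5
sigma0 = sigma1 - k/sqrt(d1) = 203.3 - 0.779653*158.114 = 80.026 MPa
sigma_y(d3) = 80.026 + 0.779653 / sqrt(1.42e-04) = 145.5 MPa


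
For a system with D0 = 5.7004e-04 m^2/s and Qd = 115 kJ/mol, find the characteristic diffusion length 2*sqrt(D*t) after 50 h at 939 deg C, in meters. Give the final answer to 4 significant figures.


Step 1: D = D0 * exp(-Qd/(R*T))
T = 1212.15 K
D = 5.7004e-04 * exp(-115e3 / (8.314 * 1212.15)) = 6.31077e-09 m^2/s
Step 2: L = 2*sqrt(D*t)
t = 50 h = 180000 s
L = 2*sqrt(6.31077e-09 * 180000) = 0.06741 m


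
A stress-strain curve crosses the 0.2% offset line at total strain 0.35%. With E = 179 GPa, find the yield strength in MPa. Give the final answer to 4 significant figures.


Offset strain = 0.002
Elastic strain at yield = total_strain - offset = 3.5e-03 - 0.002 = 1.5e-03
sigma_y = E * elastic_strain = 179000 * 1.5e-03
sigma_y = 268.5 MPa


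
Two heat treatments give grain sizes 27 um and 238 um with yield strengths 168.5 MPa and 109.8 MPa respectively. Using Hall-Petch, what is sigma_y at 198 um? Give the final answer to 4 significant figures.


sigma_y = sigma0 + k / sqrt(d)
1/sqrt(d1) = 1/sqrt(2.7e-05) = 192.45;  1/sqrt(d2) = 64.8204
k = (sigma1 - sigma2) / (1/sqrt(d1) - 1/sqrt(d2)) = (168.5 - 109.8) / (192.45 - 64.8204) = 0.459924 MPa*m^0.5
sigma0 = sigma1 - k/sqrt(d1) = 168.5 - 0.459924*192.45 = 79.9875 MPa
sigma_y(d3) = 79.9875 + 0.459924 / sqrt(1.98e-04) = 112.7 MPa


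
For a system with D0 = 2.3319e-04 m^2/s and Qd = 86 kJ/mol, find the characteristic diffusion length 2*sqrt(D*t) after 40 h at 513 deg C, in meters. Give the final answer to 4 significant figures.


Step 1: D = D0 * exp(-Qd/(R*T))
T = 786.15 K
D = 2.3319e-04 * exp(-86e3 / (8.314 * 786.15)) = 4.50146e-10 m^2/s
Step 2: L = 2*sqrt(D*t)
t = 40 h = 144000 s
L = 2*sqrt(4.50146e-10 * 144000) = 0.0161 m


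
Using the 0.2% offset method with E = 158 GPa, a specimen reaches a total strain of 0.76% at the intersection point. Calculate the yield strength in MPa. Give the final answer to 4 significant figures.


Offset strain = 0.002
Elastic strain at yield = total_strain - offset = 7.6e-03 - 0.002 = 5.6e-03
sigma_y = E * elastic_strain = 158000 * 5.6e-03
sigma_y = 884.8 MPa
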